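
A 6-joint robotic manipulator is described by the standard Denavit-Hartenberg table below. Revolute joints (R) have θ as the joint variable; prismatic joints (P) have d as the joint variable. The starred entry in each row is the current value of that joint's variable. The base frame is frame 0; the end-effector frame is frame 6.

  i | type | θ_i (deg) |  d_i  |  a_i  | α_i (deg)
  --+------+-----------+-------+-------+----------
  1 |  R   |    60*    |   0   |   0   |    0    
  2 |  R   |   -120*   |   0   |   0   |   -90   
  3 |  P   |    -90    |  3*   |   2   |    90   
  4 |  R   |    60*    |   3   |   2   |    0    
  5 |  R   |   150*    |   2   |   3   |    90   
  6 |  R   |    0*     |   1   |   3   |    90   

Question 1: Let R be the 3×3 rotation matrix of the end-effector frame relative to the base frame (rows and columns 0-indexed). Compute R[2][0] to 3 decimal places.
-0.866

End-effector x-axis (col 0 of R) = (-0.4330,-0.2500,-0.8660)
R[2][0] = -0.8660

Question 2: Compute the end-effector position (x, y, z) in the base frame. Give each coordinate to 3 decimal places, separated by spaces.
-0.250 5.629 -2.696

after link 1: o_1 = (0.0000, 0.0000, 0.0000)
after link 2: o_2 = (0.0000, 0.0000, 0.0000)
after link 3: o_3 = (2.5981, 1.5000, 2.0000)
after link 4: o_4 = (2.5981, 4.9641, 3.0000)
after link 5: o_5 = (0.2990, 5.9462, 0.4019)
after link 6: o_6 = (-0.2500, 5.6292, -2.6962)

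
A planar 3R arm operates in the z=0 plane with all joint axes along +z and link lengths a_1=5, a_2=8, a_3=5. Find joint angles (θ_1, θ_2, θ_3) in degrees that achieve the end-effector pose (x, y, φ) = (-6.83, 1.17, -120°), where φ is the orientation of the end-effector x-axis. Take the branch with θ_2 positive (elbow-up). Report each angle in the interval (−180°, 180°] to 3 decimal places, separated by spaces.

46.425 120.000 73.575

wrist centre = target − a_3·(cos φ, sin φ) = (-4.3300, 5.5001)
cos θ_2 = (49.0003−5²−8²)/(2·5·8) = -0.5000; θ_2 = 119.9998° (elbow-up)
β = atan2(5.5001,-4.3300) = 128.2118°; ψ = atan2(6.9282,1.0000) = 81.7866°
θ_1 = β − ψ = 46.4252°
θ_3 = φ − θ_1 − θ_2 = 73.5751° (wrapped to (-180°,180°])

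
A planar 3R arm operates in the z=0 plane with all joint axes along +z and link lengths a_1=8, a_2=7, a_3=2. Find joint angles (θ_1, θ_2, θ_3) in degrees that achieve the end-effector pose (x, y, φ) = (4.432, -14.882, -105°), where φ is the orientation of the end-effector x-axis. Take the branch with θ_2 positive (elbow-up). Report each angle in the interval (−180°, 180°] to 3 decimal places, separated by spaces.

wrist centre = target − a_3·(cos φ, sin φ) = (4.9496, -12.9501)
cos θ_2 = (192.2053−8²−7²)/(2·8·7) = 0.7072; θ_2 = 44.9933° (elbow-up)
β = atan2(-12.9501,4.9496) = -69.0828°; ψ = atan2(4.9492,12.9503) = 20.9151°
θ_1 = β − ψ = -89.9979°
θ_3 = φ − θ_1 − θ_2 = -59.9954° (wrapped to (-180°,180°])

-89.998 44.993 -59.995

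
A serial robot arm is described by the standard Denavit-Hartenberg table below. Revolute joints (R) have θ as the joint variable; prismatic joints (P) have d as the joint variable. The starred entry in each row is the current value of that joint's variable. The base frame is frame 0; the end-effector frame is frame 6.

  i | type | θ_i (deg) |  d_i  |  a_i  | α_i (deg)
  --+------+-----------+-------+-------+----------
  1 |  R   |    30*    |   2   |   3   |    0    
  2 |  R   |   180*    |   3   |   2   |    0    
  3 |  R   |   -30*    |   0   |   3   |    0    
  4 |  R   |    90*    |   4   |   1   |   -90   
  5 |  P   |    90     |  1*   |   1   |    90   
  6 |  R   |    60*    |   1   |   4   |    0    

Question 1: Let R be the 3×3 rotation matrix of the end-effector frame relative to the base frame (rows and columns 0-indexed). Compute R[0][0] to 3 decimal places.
0.866

End-effector x-axis (col 0 of R) = (0.8660,-0.0000,-0.5000)
R[0][0] = 0.8660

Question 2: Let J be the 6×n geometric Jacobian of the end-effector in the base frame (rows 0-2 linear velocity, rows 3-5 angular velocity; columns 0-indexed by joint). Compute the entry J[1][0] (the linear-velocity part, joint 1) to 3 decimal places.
2.330

axis z_0 = ẑ; lever o_n−o_0 = (2.3301,-1.5000,6.0000)
cross product → J_v[:, 0] = (1.5000,2.3301,-0.0000)
J_ω[:, 0] = z_0
entry J[1][0] = 2.3301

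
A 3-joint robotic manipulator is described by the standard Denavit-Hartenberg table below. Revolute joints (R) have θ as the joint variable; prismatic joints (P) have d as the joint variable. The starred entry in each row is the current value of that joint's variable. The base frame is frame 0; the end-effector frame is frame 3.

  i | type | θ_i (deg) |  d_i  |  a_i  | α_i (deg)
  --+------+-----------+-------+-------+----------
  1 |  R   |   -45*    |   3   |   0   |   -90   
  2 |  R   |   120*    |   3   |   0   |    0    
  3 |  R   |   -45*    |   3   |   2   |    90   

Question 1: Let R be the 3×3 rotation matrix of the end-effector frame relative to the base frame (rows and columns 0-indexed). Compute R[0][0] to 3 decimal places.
End-effector x-axis (col 0 of R) = (0.1830,-0.1830,-0.9659)
R[0][0] = 0.1830

0.183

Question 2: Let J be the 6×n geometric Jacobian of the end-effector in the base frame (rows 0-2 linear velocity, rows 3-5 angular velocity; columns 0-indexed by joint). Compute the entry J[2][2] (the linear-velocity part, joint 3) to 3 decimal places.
axis z_2 = (0.7071,0.7071,0.0000); lever o_n−o_2 = (2.4873,1.7553,-1.9319)
cross product → J_v[:, 2] = (-1.3660,1.3660,-0.5176)
J_ω[:, 2] = z_2
entry J[2][2] = -0.5176

-0.518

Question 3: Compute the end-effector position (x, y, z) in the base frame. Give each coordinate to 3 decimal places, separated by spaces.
after link 1: o_1 = (0.0000, 0.0000, 3.0000)
after link 2: o_2 = (2.1213, 2.1213, 3.0000)
after link 3: o_3 = (4.6087, 3.8766, 1.0681)

4.609 3.877 1.068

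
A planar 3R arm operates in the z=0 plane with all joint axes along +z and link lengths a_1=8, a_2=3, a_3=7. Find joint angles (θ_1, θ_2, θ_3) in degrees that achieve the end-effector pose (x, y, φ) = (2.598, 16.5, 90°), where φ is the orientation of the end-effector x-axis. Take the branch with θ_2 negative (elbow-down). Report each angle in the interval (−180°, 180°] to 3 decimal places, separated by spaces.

90.001 -60.001 60.000

wrist centre = target − a_3·(cos φ, sin φ) = (2.5980, 9.5000)
cos θ_2 = (96.9996−8²−3²)/(2·8·3) = 0.5000; θ_2 = -60.0005° (elbow-down)
β = atan2(9.5000,2.5980) = 74.7051°; ψ = atan2(-2.5981,9.5000) = -15.2955°
θ_1 = β − ψ = 90.0005°
θ_3 = φ − θ_1 − θ_2 = 60.0000° (wrapped to (-180°,180°])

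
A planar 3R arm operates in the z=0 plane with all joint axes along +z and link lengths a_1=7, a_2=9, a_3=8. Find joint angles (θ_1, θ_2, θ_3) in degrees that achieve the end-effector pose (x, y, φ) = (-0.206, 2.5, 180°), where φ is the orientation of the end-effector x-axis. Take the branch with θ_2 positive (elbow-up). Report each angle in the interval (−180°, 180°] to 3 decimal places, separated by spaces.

wrist centre = target − a_3·(cos φ, sin φ) = (7.7940, 2.5000)
cos θ_2 = (66.9964−7²−9²)/(2·7·9) = -0.5000; θ_2 = 120.0019° (elbow-up)
β = atan2(2.5000,7.7940) = 17.7841°; ψ = atan2(7.7941,2.4997) = 72.2177°
θ_1 = β − ψ = -54.4336°
θ_3 = φ − θ_1 − θ_2 = 114.4317° (wrapped to (-180°,180°])

-54.434 120.002 114.432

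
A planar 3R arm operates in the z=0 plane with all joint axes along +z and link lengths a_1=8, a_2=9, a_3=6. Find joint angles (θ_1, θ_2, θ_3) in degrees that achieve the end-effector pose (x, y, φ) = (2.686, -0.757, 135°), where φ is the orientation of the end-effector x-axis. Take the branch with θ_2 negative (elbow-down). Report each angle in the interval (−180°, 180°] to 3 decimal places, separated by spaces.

wrist centre = target − a_3·(cos φ, sin φ) = (6.9286, -4.9996)
cos θ_2 = (73.0025−8²−9²)/(2·8·9) = -0.5000; θ_2 = -119.9989° (elbow-down)
β = atan2(-4.9996,6.9286) = -35.8139°; ψ = atan2(-7.7943,3.5002) = -65.8168°
θ_1 = β − ψ = 30.0030°
θ_3 = φ − θ_1 − θ_2 = -135.0041° (wrapped to (-180°,180°])

30.003 -119.999 -135.004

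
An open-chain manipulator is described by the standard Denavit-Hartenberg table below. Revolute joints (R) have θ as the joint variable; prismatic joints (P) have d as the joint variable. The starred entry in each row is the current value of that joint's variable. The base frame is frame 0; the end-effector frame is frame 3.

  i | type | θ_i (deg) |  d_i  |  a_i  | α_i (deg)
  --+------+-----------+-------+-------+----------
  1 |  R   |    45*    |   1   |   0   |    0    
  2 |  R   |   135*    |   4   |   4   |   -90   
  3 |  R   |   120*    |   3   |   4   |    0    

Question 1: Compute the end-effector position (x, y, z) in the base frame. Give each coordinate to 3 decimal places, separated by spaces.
after link 1: o_1 = (0.0000, 0.0000, 1.0000)
after link 2: o_2 = (-4.0000, 0.0000, 5.0000)
after link 3: o_3 = (-2.0000, -3.0000, 1.5359)

-2.000 -3.000 1.536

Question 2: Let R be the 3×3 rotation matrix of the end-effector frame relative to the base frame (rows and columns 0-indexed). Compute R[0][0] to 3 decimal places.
0.500

End-effector x-axis (col 0 of R) = (0.5000,-0.0000,-0.8660)
R[0][0] = 0.5000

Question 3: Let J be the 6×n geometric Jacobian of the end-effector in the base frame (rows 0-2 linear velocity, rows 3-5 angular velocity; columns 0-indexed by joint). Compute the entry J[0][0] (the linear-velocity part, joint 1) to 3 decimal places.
3.000

axis z_0 = ẑ; lever o_n−o_0 = (-2.0000,-3.0000,1.5359)
cross product → J_v[:, 0] = (3.0000,-2.0000,0.0000)
J_ω[:, 0] = z_0
entry J[0][0] = 3.0000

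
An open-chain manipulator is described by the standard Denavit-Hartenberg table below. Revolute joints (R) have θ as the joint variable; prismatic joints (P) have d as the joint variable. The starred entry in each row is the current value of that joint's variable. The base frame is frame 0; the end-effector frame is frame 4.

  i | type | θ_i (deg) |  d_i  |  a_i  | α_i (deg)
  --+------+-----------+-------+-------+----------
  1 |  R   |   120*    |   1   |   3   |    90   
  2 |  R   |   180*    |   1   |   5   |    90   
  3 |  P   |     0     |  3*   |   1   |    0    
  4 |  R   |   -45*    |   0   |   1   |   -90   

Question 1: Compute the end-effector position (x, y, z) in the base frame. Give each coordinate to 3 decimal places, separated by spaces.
after link 1: o_1 = (-1.5000, 2.5981, 1.0000)
after link 2: o_2 = (1.8660, -1.2321, 1.0000)
after link 3: o_3 = (2.3660, -2.0981, 4.0000)
after link 4: o_4 = (2.1072, -3.0640, 4.0000)

2.107 -3.064 4.000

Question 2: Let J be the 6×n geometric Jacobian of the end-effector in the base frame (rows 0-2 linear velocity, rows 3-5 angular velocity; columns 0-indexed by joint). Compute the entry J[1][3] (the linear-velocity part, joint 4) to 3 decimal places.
axis z_3 = (-0.0000,0.0000,1.0000); lever o_n−o_3 = (-0.2588,-0.9659,0.0000)
cross product → J_v[:, 3] = (0.9659,-0.2588,0.0000)
J_ω[:, 3] = z_3
entry J[1][3] = -0.2588

-0.259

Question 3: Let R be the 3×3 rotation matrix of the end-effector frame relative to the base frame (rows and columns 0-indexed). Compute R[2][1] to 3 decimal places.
-1.000

End-effector y-axis (col 1 of R) = (0.0000,-0.0000,-1.0000)
R[2][1] = -1.0000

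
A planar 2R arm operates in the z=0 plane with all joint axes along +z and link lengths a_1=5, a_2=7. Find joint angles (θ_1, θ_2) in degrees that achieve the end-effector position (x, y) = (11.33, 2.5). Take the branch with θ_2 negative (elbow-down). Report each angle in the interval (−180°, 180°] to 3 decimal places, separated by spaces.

30.003 -30.005

cos θ_2 = (134.6189−5²−7²)/(2·5·7) = 0.8660; θ_2 = -30.0047° (elbow-down)
β = atan2(2.5000,11.3300) = 12.4431°; ψ = atan2(-3.5005,11.0619) = -17.5598°
θ_1 = β − ψ = 30.0029°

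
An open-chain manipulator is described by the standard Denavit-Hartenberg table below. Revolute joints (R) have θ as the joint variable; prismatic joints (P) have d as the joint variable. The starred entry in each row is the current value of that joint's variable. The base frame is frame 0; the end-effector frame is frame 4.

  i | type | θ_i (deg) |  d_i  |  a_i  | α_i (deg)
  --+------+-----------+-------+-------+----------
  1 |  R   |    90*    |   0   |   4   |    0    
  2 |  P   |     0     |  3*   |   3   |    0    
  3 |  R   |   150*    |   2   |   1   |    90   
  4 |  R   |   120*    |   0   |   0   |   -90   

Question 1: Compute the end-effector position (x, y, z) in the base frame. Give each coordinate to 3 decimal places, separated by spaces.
after link 1: o_1 = (0.0000, 4.0000, 0.0000)
after link 2: o_2 = (0.0000, 7.0000, 3.0000)
after link 3: o_3 = (-0.5000, 6.1340, 5.0000)
after link 4: o_4 = (-0.5000, 6.1340, 5.0000)

-0.500 6.134 5.000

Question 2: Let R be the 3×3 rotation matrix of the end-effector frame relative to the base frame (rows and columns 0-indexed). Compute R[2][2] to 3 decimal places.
-0.500

End-effector z-axis (col 2 of R) = (0.4330,0.7500,-0.5000)
R[2][2] = -0.5000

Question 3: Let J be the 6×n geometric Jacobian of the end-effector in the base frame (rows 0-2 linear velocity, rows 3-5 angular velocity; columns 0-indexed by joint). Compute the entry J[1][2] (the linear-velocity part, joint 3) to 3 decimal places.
-0.500

axis z_2 = (0.0000,0.0000,1.0000); lever o_n−o_2 = (-0.5000,-0.8660,2.0000)
cross product → J_v[:, 2] = (0.8660,-0.5000,0.0000)
J_ω[:, 2] = z_2
entry J[1][2] = -0.5000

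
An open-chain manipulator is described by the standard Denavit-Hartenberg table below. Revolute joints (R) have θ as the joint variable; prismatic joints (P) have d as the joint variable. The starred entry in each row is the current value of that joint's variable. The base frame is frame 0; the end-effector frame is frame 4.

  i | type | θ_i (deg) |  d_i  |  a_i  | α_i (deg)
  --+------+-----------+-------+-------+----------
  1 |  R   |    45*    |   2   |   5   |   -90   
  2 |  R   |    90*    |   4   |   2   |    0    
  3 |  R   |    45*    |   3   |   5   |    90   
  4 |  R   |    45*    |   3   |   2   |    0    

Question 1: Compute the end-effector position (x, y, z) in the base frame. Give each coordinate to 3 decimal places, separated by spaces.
-4.121 7.778 -6.657

after link 1: o_1 = (3.5355, 3.5355, 2.0000)
after link 2: o_2 = (0.7071, 6.3640, 0.0000)
after link 3: o_3 = (-3.9142, 5.9853, -3.5355)
after link 4: o_4 = (-4.1213, 7.7782, -6.6569)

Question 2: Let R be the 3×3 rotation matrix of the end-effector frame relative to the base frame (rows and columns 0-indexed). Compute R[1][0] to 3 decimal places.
End-effector x-axis (col 0 of R) = (-0.8536,0.1464,-0.5000)
R[1][0] = 0.1464

0.146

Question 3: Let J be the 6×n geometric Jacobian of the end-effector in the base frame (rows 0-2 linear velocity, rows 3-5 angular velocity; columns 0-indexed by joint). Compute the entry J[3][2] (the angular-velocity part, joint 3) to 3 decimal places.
-0.707

axis z_2 = (-0.7071,0.7071,0.0000); lever o_n−o_2 = (-4.8284,1.4142,-6.6569)
cross product → J_v[:, 2] = (-4.7071,-4.7071,2.4142)
J_ω[:, 2] = z_2
entry J[3][2] = -0.7071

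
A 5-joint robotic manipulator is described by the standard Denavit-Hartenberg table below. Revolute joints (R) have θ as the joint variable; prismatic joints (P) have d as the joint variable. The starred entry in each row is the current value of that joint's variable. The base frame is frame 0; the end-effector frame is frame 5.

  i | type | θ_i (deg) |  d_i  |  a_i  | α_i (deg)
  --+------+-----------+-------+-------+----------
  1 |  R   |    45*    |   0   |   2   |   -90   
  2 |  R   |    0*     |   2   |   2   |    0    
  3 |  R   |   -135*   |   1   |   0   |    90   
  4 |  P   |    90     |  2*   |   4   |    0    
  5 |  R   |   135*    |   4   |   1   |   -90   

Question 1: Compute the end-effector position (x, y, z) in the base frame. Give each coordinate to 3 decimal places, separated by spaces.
-4.268 4.632 -4.743

after link 1: o_1 = (1.4142, 1.4142, 0.0000)
after link 2: o_2 = (1.4142, 4.2426, 0.0000)
after link 3: o_3 = (0.7071, 4.9497, 0.0000)
after link 4: o_4 = (-3.1213, 6.7782, -1.4142)
after link 5: o_5 = (-4.2678, 4.6317, -4.7426)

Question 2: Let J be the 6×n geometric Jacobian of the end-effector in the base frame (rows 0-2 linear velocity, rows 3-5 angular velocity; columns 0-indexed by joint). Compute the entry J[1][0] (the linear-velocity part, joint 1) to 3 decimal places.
axis z_0 = ẑ; lever o_n−o_0 = (-4.2678,4.6317,-4.7426)
cross product → J_v[:, 0] = (-4.6317,-4.2678,0.0000)
J_ω[:, 0] = z_0
entry J[1][0] = -4.2678

-4.268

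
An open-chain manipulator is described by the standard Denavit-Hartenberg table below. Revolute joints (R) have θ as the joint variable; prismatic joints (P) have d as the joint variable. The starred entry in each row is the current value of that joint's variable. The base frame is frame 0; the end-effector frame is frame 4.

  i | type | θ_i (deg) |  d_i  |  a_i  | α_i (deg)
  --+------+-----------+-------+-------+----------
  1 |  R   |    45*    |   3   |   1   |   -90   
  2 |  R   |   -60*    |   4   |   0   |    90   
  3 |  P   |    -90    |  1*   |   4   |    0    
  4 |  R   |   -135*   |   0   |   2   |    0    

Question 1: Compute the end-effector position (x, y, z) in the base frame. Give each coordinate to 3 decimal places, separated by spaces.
after link 1: o_1 = (0.7071, 0.7071, 3.0000)
after link 2: o_2 = (-2.1213, 3.5355, 3.0000)
after link 3: o_3 = (0.0947, 0.0947, 3.5000)
after link 4: o_4 = (-1.4053, 0.5947, 2.2753)

-1.405 0.595 2.275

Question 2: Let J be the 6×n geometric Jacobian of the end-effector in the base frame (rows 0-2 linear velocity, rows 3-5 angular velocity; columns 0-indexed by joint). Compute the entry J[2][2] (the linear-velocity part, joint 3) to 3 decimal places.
prismatic axis z_2 = (-0.6124,-0.6124,0.5000)
J_v[:, 2] = z_2; J_ω[:, 2] = (0,0,0)
entry J[2][2] = 0.5000

0.500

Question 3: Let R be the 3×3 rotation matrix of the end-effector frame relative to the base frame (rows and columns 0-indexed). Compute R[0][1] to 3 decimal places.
0.250

End-effector y-axis (col 1 of R) = (0.2500,-0.7500,-0.6124)
R[0][1] = 0.2500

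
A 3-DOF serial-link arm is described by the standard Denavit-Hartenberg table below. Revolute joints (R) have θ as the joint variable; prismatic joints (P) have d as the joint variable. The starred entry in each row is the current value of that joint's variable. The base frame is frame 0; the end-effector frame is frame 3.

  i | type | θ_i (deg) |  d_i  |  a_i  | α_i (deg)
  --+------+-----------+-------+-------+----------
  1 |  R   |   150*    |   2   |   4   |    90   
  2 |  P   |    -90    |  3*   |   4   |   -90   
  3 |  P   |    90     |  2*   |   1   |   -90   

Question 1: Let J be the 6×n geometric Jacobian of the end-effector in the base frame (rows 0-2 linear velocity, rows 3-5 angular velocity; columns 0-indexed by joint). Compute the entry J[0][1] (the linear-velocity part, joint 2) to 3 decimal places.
prismatic axis z_1 = (0.5000,0.8660,0.0000)
J_v[:, 1] = z_1; J_ω[:, 1] = (0,0,0)
entry J[0][1] = 0.5000

0.500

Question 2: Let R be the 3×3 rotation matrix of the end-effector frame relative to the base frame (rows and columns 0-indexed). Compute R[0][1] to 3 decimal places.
0.866

End-effector y-axis (col 1 of R) = (0.8660,-0.5000,-0.0000)
R[0][1] = 0.8660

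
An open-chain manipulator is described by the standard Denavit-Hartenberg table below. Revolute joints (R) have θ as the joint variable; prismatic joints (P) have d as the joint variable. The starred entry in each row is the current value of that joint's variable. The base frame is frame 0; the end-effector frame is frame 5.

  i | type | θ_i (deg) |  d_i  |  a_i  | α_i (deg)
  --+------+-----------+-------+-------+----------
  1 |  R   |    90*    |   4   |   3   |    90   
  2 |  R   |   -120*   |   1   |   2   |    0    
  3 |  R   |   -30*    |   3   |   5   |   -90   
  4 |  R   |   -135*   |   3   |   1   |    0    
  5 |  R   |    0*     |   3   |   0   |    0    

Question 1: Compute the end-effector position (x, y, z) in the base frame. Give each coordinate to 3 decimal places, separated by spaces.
4.707 1.282 -5.075

after link 1: o_1 = (0.0000, 3.0000, 4.0000)
after link 2: o_2 = (1.0000, 2.0000, 2.2679)
after link 3: o_3 = (4.0000, -2.3301, -0.2321)
after link 4: o_4 = (4.7071, -0.2178, -2.4766)
after link 5: o_5 = (4.7071, 1.2822, -5.0746)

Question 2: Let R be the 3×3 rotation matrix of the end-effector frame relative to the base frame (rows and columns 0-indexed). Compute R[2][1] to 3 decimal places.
-0.354

End-effector y-axis (col 1 of R) = (0.7071,-0.6124,-0.3536)
R[2][1] = -0.3536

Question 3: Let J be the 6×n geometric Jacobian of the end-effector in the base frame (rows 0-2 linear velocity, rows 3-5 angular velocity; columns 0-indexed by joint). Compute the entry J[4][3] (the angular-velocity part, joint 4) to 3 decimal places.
0.500

axis z_3 = (0.0000,0.5000,-0.8660); lever o_n−o_3 = (0.7071,3.6124,-4.8426)
cross product → J_v[:, 3] = (0.7071,-0.6124,-0.3536)
J_ω[:, 3] = z_3
entry J[4][3] = 0.5000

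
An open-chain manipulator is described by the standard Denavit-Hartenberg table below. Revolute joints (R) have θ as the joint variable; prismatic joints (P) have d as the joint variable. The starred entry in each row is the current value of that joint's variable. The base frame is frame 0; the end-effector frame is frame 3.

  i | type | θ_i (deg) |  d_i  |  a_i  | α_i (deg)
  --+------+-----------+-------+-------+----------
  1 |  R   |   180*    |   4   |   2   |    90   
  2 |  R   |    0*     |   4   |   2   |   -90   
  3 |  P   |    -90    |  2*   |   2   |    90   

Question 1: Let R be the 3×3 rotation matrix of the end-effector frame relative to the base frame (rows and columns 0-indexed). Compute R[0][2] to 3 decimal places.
1.000

End-effector z-axis (col 2 of R) = (1.0000,-0.0000,0.0000)
R[0][2] = 1.0000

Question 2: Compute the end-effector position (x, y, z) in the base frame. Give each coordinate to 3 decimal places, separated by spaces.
after link 1: o_1 = (-2.0000, 0.0000, 4.0000)
after link 2: o_2 = (-4.0000, 4.0000, 4.0000)
after link 3: o_3 = (-4.0000, 6.0000, 6.0000)

-4.000 6.000 6.000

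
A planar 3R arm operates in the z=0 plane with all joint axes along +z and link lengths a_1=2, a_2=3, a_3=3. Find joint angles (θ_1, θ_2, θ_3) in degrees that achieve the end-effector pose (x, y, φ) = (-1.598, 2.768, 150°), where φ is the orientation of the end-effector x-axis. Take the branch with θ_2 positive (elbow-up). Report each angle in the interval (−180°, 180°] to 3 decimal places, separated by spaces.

wrist centre = target − a_3·(cos φ, sin φ) = (1.0001, 1.2680)
cos θ_2 = (2.6080−2²−3²)/(2·2·3) = -0.8660; θ_2 = 149.9973° (elbow-up)
β = atan2(1.2680,1.0001) = 51.7370°; ψ = atan2(1.5001,-0.5980) = 111.7341°
θ_1 = β − ψ = -59.9971°
θ_3 = φ − θ_1 − θ_2 = 59.9998° (wrapped to (-180°,180°])

-59.997 149.997 60.000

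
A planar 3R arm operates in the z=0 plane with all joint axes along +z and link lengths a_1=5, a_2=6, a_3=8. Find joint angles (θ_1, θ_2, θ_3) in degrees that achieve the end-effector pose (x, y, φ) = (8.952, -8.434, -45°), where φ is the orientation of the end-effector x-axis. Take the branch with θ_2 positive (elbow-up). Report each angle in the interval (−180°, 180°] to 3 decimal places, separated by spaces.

-120.006 135.004 -59.998

wrist centre = target − a_3·(cos φ, sin φ) = (3.2951, -2.7771)
cos θ_2 = (18.5705−5²−6²)/(2·5·6) = -0.7072; θ_2 = 135.0041° (elbow-up)
β = atan2(-2.7771,3.2951) = -40.1242°; ψ = atan2(4.2423,0.7571) = 79.8820°
θ_1 = β − ψ = -120.0061°
θ_3 = φ − θ_1 − θ_2 = -59.9980° (wrapped to (-180°,180°])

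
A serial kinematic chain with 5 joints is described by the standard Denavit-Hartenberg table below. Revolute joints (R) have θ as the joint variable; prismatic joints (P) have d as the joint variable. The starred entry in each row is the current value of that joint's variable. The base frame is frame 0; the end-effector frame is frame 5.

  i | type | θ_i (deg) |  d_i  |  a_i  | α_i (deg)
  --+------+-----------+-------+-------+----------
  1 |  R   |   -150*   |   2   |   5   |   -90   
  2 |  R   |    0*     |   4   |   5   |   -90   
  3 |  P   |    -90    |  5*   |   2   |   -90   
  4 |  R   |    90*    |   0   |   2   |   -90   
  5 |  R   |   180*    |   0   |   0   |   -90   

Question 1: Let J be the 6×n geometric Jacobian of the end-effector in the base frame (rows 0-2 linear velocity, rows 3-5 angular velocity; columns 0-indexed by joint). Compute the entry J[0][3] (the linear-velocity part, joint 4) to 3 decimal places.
-1.000

axis z_3 = (-0.8660,-0.5000,-0.0000); lever o_n−o_3 = (0.0000,0.0000,2.0000)
cross product → J_v[:, 3] = (-1.0000,1.7321,0.0000)
J_ω[:, 3] = z_3
entry J[0][3] = -1.0000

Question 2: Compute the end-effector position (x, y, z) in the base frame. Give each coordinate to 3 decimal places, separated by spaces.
after link 1: o_1 = (-4.3301, -2.5000, 2.0000)
after link 2: o_2 = (-6.6603, -8.4641, 2.0000)
after link 3: o_3 = (-5.6603, -10.1962, -3.0000)
after link 4: o_4 = (-5.6603, -10.1962, -1.0000)
after link 5: o_5 = (-5.6603, -10.1962, -1.0000)

-5.660 -10.196 -1.000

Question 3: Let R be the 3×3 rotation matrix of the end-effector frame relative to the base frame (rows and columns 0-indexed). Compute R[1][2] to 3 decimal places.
End-effector z-axis (col 2 of R) = (-0.8660,-0.5000,-0.0000)
R[1][2] = -0.5000

-0.500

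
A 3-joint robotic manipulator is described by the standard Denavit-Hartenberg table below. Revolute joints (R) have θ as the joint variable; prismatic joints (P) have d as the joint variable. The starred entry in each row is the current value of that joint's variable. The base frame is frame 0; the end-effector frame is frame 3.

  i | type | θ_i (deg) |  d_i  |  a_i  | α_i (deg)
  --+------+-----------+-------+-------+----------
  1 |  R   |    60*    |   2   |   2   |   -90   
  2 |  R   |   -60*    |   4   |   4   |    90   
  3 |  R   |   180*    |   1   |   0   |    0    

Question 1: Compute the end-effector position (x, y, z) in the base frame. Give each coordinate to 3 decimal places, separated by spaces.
-1.897 4.714 5.964

after link 1: o_1 = (1.0000, 1.7321, 2.0000)
after link 2: o_2 = (-1.4641, 5.4641, 5.4641)
after link 3: o_3 = (-1.8971, 4.7141, 5.9641)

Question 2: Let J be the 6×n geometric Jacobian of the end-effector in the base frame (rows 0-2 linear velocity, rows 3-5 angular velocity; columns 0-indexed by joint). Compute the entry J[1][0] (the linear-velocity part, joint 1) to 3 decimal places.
-1.897

axis z_0 = ẑ; lever o_n−o_0 = (-1.8971,4.7141,5.9641)
cross product → J_v[:, 0] = (-4.7141,-1.8971,0.0000)
J_ω[:, 0] = z_0
entry J[1][0] = -1.8971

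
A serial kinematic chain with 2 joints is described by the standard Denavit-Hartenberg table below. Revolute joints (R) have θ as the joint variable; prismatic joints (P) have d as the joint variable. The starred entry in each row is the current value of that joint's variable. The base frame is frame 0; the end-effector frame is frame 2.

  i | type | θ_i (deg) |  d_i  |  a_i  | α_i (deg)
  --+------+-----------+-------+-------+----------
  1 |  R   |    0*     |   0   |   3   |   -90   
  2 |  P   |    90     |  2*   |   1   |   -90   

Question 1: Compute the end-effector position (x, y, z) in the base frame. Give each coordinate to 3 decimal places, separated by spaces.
3.000 2.000 -1.000

after link 1: o_1 = (3.0000, 0.0000, 0.0000)
after link 2: o_2 = (3.0000, 2.0000, -1.0000)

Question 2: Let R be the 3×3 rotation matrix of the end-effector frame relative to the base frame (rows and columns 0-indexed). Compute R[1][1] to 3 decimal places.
End-effector y-axis (col 1 of R) = (-0.0000,-1.0000,-0.0000)
R[1][1] = -1.0000

-1.000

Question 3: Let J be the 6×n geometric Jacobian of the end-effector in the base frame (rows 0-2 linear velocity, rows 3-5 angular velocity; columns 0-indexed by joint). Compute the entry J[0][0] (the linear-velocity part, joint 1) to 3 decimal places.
-2.000

axis z_0 = ẑ; lever o_n−o_0 = (3.0000,2.0000,-1.0000)
cross product → J_v[:, 0] = (-2.0000,3.0000,0.0000)
J_ω[:, 0] = z_0
entry J[0][0] = -2.0000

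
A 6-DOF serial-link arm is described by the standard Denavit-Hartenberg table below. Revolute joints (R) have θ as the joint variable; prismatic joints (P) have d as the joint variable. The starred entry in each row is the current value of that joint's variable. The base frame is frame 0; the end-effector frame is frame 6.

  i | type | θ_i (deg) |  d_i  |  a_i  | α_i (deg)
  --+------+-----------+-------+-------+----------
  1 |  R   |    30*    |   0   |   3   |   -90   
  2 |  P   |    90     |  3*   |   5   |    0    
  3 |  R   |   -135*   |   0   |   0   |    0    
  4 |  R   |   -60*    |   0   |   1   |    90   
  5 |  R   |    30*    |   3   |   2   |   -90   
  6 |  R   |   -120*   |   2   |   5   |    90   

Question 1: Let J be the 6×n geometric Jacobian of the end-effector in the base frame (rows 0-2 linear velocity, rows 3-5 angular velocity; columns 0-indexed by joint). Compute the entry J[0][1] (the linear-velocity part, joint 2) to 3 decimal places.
prismatic axis z_1 = (-0.5000,0.8660,0.0000)
J_v[:, 1] = z_1; J_ω[:, 1] = (0,0,0)
entry J[0][1] = -0.5000

-0.500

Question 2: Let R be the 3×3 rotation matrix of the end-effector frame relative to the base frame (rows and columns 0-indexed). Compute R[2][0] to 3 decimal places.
End-effector x-axis (col 0 of R) = (-0.5024,-0.5787,-0.6424)
R[2][0] = -0.6424

-0.642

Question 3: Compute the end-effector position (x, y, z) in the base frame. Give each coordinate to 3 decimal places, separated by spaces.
-5.678 1.897 -7.315

after link 1: o_1 = (2.5981, 1.5000, 0.0000)
after link 2: o_2 = (1.0981, 4.0981, -5.0000)
after link 3: o_3 = (1.0981, 4.0981, -5.0000)
after link 4: o_4 = (0.8739, 3.9687, -4.0341)
after link 5: o_5 = (-2.5238, 3.1617, -3.1375)
after link 6: o_6 = (-5.6777, 1.8974, -7.3154)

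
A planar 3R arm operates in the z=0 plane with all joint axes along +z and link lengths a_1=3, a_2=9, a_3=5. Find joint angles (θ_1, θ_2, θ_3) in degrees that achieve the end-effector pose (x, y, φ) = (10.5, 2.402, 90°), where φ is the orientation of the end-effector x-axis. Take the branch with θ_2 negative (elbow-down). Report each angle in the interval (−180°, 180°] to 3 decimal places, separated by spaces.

wrist centre = target − a_3·(cos φ, sin φ) = (10.5000, -2.5980)
cos θ_2 = (116.9996−3²−9²)/(2·3·9) = 0.5000; θ_2 = -60.0005° (elbow-down)
β = atan2(-2.5980,10.5000) = -13.8975°; ψ = atan2(-7.7943,7.4999) = -46.1025°
θ_1 = β − ψ = 32.2050°
θ_3 = φ − θ_1 − θ_2 = 117.7955° (wrapped to (-180°,180°])

32.205 -60.000 117.795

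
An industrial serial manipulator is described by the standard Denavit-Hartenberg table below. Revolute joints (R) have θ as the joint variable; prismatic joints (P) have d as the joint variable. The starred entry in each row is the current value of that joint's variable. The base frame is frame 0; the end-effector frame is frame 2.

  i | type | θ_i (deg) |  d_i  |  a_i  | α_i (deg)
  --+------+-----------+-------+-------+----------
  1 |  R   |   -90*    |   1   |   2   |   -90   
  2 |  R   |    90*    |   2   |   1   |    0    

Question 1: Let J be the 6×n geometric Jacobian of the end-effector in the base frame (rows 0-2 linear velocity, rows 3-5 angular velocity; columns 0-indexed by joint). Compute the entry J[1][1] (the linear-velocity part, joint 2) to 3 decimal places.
1.000

axis z_1 = (1.0000,0.0000,0.0000); lever o_n−o_1 = (2.0000,0.0000,-1.0000)
cross product → J_v[:, 1] = (-0.0000,1.0000,-0.0000)
J_ω[:, 1] = z_1
entry J[1][1] = 1.0000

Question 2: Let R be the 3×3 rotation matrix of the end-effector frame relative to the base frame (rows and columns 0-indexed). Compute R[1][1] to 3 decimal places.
End-effector y-axis (col 1 of R) = (-0.0000,1.0000,-0.0000)
R[1][1] = 1.0000

1.000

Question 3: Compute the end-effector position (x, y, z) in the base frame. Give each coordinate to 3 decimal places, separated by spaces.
after link 1: o_1 = (0.0000, -2.0000, 1.0000)
after link 2: o_2 = (2.0000, -2.0000, 0.0000)

2.000 -2.000 0.000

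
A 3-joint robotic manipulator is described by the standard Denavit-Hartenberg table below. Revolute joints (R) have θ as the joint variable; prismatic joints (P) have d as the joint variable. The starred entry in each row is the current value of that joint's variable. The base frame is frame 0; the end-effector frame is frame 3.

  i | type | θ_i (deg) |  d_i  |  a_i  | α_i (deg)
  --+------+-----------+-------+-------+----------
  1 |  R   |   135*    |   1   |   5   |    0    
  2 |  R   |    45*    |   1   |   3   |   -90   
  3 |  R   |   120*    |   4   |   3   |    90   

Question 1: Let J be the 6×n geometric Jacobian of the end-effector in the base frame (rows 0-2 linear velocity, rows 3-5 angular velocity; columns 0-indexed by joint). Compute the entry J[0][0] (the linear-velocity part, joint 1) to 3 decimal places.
axis z_0 = ẑ; lever o_n−o_0 = (-5.0355,-0.4645,-0.5981)
cross product → J_v[:, 0] = (0.4645,-5.0355,0.0000)
J_ω[:, 0] = z_0
entry J[0][0] = 0.4645

0.464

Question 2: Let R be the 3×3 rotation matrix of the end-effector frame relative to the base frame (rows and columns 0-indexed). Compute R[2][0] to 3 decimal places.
End-effector x-axis (col 0 of R) = (0.5000,-0.0000,-0.8660)
R[2][0] = -0.8660

-0.866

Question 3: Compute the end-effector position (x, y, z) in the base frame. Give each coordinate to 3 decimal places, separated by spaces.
after link 1: o_1 = (-3.5355, 3.5355, 1.0000)
after link 2: o_2 = (-6.5355, 3.5355, 2.0000)
after link 3: o_3 = (-5.0355, -0.4645, -0.5981)

-5.036 -0.464 -0.598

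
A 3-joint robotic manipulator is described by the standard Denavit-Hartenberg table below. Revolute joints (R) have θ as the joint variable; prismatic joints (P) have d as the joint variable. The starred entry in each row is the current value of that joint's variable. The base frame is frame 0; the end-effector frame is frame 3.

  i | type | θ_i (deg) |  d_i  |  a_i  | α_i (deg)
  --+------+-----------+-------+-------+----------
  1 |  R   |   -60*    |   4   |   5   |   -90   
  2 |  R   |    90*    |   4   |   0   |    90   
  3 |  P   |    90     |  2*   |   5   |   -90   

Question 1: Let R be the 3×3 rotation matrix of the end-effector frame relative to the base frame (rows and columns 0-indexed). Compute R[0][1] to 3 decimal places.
End-effector y-axis (col 1 of R) = (-0.5000,0.8660,0.0000)
R[0][1] = -0.5000

-0.500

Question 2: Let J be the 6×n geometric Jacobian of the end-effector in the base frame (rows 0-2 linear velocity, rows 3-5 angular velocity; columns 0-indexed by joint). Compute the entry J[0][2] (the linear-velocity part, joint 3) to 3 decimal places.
0.500

prismatic axis z_2 = (0.5000,-0.8660,0.0000)
J_v[:, 2] = z_2; J_ω[:, 2] = (0,0,0)
entry J[0][2] = 0.5000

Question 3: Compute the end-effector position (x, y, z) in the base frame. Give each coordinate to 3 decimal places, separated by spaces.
11.294 -1.562 4.000

after link 1: o_1 = (2.5000, -4.3301, 4.0000)
after link 2: o_2 = (5.9641, -2.3301, 4.0000)
after link 3: o_3 = (11.2942, -1.5622, 4.0000)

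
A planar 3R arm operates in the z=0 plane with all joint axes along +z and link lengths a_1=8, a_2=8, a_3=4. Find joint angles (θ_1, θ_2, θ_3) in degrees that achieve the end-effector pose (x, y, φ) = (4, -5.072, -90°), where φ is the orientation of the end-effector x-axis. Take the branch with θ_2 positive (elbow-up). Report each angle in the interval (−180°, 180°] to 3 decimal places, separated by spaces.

wrist centre = target − a_3·(cos φ, sin φ) = (4.0000, -1.0720)
cos θ_2 = (17.1492−8²−8²)/(2·8·8) = -0.8660; θ_2 = 149.9996° (elbow-up)
β = atan2(-1.0720,4.0000) = -15.0027°; ψ = atan2(4.0000,1.0718) = 74.9998°
θ_1 = β − ψ = -90.0025°
θ_3 = φ − θ_1 − θ_2 = -149.9971° (wrapped to (-180°,180°])

-90.003 150.000 -149.997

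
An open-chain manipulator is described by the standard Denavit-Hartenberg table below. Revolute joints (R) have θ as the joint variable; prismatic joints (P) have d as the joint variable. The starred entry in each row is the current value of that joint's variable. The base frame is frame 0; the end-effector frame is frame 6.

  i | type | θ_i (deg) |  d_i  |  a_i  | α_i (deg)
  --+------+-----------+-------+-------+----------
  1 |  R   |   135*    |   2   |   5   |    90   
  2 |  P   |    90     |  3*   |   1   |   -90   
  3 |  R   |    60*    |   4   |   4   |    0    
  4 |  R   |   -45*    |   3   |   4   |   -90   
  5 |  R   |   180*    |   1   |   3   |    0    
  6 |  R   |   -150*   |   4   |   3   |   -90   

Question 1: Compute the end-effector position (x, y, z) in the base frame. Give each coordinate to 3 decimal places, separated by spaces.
-4.048 -4.755 7.181

after link 1: o_1 = (-3.5355, 3.5355, 2.0000)
after link 2: o_2 = (-1.4142, 5.6569, 3.0000)
after link 3: o_3 = (-1.0353, 0.3789, 5.0000)
after link 4: o_4 = (0.3540, -2.4744, 8.8637)
after link 5: o_5 = (0.2200, -2.6084, 5.7071)
after link 6: o_6 = (-4.0482, -4.7553, 7.1814)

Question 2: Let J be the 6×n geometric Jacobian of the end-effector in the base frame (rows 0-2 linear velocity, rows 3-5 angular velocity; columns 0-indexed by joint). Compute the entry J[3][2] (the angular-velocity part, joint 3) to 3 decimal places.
0.707

axis z_2 = (0.7071,-0.7071,0.0000); lever o_n−o_2 = (-2.6340,-10.4121,4.1814)
cross product → J_v[:, 2] = (-2.9567,-2.9567,-9.2250)
J_ω[:, 2] = z_2
entry J[3][2] = 0.7071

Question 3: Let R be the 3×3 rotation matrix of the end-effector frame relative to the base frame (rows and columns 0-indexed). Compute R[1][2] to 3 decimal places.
0.704

End-effector z-axis (col 2 of R) = (-0.5209,0.7039,-0.4830)
R[1][2] = 0.7039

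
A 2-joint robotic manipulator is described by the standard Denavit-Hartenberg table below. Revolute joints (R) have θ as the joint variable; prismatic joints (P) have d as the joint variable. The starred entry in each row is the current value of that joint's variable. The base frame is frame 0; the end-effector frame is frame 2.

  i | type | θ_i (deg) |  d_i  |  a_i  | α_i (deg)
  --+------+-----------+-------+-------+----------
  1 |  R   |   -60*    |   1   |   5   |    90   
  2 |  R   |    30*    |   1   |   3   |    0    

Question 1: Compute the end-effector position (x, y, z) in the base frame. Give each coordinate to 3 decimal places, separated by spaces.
2.933 -7.080 2.500

after link 1: o_1 = (2.5000, -4.3301, 1.0000)
after link 2: o_2 = (2.9330, -7.0801, 2.5000)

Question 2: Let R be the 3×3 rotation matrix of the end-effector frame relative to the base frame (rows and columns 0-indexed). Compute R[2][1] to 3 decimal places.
End-effector y-axis (col 1 of R) = (-0.2500,0.4330,0.8660)
R[2][1] = 0.8660

0.866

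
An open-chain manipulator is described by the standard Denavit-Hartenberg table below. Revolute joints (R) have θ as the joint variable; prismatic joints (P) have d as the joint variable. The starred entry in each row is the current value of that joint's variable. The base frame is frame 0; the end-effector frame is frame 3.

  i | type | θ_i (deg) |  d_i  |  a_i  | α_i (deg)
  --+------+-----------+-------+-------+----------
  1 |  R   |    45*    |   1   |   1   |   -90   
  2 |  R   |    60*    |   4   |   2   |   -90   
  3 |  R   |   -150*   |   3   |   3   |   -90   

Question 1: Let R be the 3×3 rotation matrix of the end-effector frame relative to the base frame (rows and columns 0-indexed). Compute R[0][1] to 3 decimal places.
0.612

End-effector y-axis (col 1 of R) = (0.6124,0.6124,0.5000)
R[0][1] = 0.6124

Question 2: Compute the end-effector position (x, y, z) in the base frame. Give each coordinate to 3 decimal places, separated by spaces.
-5.231 2.548 0.018

after link 1: o_1 = (0.7071, 0.7071, 1.0000)
after link 2: o_2 = (-1.4142, 4.2426, -0.7321)
after link 3: o_3 = (-5.2305, 2.5476, 0.0179)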